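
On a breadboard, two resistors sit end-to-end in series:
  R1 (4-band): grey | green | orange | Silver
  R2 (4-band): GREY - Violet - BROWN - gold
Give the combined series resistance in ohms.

R1: grey, green → 85; orange ×10^3 → 85000 Ω.
R2: grey, violet → 87; brown ×10 → 870 Ω.
Series: 85000 + 870 = 85870 Ω.

85870 Ω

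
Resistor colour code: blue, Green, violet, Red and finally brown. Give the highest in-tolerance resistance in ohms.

Blue → 6 (first significant figure)
Green → 5 (second significant figure)
Violet → 7 (third significant figure)
Red → ×10^2 multiplier
Brown → ±1% tolerance
657 × 100 = 65700 Ω
Highest = 65700 × (1 + 1/100) = 66357 Ω.

66357 Ω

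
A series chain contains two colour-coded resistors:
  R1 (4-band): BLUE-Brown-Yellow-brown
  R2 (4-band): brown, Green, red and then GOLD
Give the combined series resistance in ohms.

R1: blue, brown → 61; yellow ×10^4 → 610000 Ω.
R2: brown, green → 15; red ×10^2 → 1500 Ω.
Series: 610000 + 1500 = 611500 Ω.

611500 Ω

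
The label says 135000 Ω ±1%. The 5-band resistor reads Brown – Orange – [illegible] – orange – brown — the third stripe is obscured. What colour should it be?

green

135000 Ω = 135 × 10^3.
The third band gives digit 5 of the significand, and 5 is green.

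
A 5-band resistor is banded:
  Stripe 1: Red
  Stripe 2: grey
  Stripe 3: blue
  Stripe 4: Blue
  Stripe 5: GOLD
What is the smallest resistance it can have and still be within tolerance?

Red → 2 (first significant figure)
Grey → 8 (second significant figure)
Blue → 6 (third significant figure)
Blue → ×10^6 multiplier
Gold → ±5% tolerance
286 × 1000000 = 286000000 Ω
Smallest = 286000000 × (1 − 5/100) = 271700000 Ω.

271700000 Ω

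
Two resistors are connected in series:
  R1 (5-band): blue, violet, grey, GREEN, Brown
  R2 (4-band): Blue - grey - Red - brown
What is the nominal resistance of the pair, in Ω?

67806800 Ω

R1: blue, violet, grey → 678; green ×10^5 → 67800000 Ω.
R2: blue, grey → 68; red ×10^2 → 6800 Ω.
Series: 67800000 + 6800 = 67806800 Ω.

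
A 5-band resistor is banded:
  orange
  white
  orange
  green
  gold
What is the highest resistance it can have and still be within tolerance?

Orange → 3 (first significant figure)
White → 9 (second significant figure)
Orange → 3 (third significant figure)
Green → ×10^5 multiplier
Gold → ±5% tolerance
393 × 100000 = 39300000 Ω
Highest = 39300000 × (1 + 5/100) = 41265000 Ω.

41265000 Ω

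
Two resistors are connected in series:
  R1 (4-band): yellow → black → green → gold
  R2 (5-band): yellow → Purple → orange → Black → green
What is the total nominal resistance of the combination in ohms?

4000473 Ω

R1: yellow, black → 40; green ×10^5 → 4000000 Ω.
R2: yellow, violet, orange → 473; black ×1 → 473 Ω.
Series: 4000000 + 473 = 4000473 Ω.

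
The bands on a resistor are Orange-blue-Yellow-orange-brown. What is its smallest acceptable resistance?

360360 Ω

Orange → 3 (first significant figure)
Blue → 6 (second significant figure)
Yellow → 4 (third significant figure)
Orange → ×10^3 multiplier
Brown → ±1% tolerance
364 × 1000 = 364000 Ω
Smallest = 364000 × (1 − 1/100) = 360360 Ω.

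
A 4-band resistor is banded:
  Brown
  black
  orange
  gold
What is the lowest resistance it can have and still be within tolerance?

Brown → 1 (first significant figure)
Black → 0 (second significant figure)
Orange → ×10^3 multiplier
Gold → ±5% tolerance
10 × 1000 = 10000 Ω
Lowest = 10000 × (1 − 5/100) = 9500 Ω.

9500 Ω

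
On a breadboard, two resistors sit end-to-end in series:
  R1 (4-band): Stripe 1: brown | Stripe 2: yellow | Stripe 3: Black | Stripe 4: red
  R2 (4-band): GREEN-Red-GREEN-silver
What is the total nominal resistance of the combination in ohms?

5200014 Ω

R1: brown, yellow → 14; black ×1 → 14 Ω.
R2: green, red → 52; green ×10^5 → 5200000 Ω.
Series: 14 + 5200000 = 5200014 Ω.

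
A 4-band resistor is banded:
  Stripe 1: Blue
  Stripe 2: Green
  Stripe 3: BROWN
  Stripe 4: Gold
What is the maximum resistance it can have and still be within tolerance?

Blue → 6 (first significant figure)
Green → 5 (second significant figure)
Brown → ×10 multiplier
Gold → ±5% tolerance
65 × 10 = 650 Ω
Maximum = 650 × (1 + 5/100) = 682.5 Ω.

682.5 Ω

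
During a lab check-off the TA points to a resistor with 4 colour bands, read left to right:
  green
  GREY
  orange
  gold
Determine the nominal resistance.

58000 Ω

Green → 5 (first significant figure)
Grey → 8 (second significant figure)
Orange → ×10^3 multiplier
58 × 1000 = 58000 Ω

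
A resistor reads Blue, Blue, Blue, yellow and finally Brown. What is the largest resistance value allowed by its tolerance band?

6726600 Ω

Blue → 6 (first significant figure)
Blue → 6 (second significant figure)
Blue → 6 (third significant figure)
Yellow → ×10^4 multiplier
Brown → ±1% tolerance
666 × 10000 = 6660000 Ω
Largest = 6660000 × (1 + 1/100) = 6726600 Ω.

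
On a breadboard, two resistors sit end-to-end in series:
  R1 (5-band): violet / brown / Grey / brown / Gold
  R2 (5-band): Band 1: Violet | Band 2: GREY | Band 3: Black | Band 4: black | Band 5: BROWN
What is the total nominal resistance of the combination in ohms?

R1: violet, brown, grey → 718; brown ×10 → 7180 Ω.
R2: violet, grey, black → 780; black ×1 → 780 Ω.
Series: 7180 + 780 = 7960 Ω.

7960 Ω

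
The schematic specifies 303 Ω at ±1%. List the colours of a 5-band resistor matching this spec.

orange, black, orange, black, brown

303 Ω = 303 × 10^0.
3 → orange
0 → black
3 → orange
Multiplier 10^0 → black.
±1% tolerance → brown.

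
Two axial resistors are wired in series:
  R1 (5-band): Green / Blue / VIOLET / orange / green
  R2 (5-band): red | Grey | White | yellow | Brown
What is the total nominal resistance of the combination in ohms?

3457000 Ω

R1: green, blue, violet → 567; orange ×10^3 → 567000 Ω.
R2: red, grey, white → 289; yellow ×10^4 → 2890000 Ω.
Series: 567000 + 2890000 = 3457000 Ω.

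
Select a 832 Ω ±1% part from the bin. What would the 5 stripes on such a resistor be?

grey, orange, red, black, brown

832 Ω = 832 × 10^0.
8 → grey
3 → orange
2 → red
Multiplier 10^0 → black.
±1% tolerance → brown.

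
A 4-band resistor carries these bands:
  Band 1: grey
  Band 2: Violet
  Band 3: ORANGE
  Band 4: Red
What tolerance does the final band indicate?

The last band, red, is the tolerance band.
Red corresponds to ±2%.

±2%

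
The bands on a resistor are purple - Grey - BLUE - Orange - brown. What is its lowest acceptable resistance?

778140 Ω

Violet → 7 (first significant figure)
Grey → 8 (second significant figure)
Blue → 6 (third significant figure)
Orange → ×10^3 multiplier
Brown → ±1% tolerance
786 × 1000 = 786000 Ω
Lowest = 786000 × (1 − 1/100) = 778140 Ω.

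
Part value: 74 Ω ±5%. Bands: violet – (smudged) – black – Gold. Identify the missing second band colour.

yellow

74 Ω = 74 × 10^0.
The second band gives digit 4 of the significand, and 4 is yellow.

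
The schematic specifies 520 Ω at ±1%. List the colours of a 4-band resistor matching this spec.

520 Ω = 52 × 10^1.
5 → green
2 → red
Multiplier 10^1 → brown.
±1% tolerance → brown.

green, red, brown, brown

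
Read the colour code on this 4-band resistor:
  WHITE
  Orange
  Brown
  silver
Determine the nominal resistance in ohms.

White → 9 (first significant figure)
Orange → 3 (second significant figure)
Brown → ×10 multiplier
93 × 10 = 930 Ω

930 Ω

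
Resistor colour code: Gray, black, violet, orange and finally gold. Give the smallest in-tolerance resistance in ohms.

766650 Ω

Grey → 8 (first significant figure)
Black → 0 (second significant figure)
Violet → 7 (third significant figure)
Orange → ×10^3 multiplier
Gold → ±5% tolerance
807 × 1000 = 807000 Ω
Smallest = 807000 × (1 − 5/100) = 766650 Ω.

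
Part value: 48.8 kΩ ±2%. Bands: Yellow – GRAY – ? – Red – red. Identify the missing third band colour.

grey

48800 Ω = 488 × 10^2.
The third band gives digit 8 of the significand, and 8 is grey.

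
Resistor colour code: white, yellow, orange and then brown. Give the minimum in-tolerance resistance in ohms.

93060 Ω

White → 9 (first significant figure)
Yellow → 4 (second significant figure)
Orange → ×10^3 multiplier
Brown → ±1% tolerance
94 × 1000 = 94000 Ω
Minimum = 94000 × (1 − 1/100) = 93060 Ω.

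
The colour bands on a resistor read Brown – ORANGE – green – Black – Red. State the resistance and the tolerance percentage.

Brown → 1 (first significant figure)
Orange → 3 (second significant figure)
Green → 5 (third significant figure)
Black → ×1 multiplier
Red → ±2% tolerance
135 × 1 = 135 Ω

135 Ω ±2%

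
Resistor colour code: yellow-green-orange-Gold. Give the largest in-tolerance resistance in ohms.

Yellow → 4 (first significant figure)
Green → 5 (second significant figure)
Orange → ×10^3 multiplier
Gold → ±5% tolerance
45 × 1000 = 45000 Ω
Largest = 45000 × (1 + 5/100) = 47250 Ω.

47250 Ω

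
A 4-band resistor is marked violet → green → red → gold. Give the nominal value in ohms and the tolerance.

7500 Ω ±5%

Violet → 7 (first significant figure)
Green → 5 (second significant figure)
Red → ×10^2 multiplier
Gold → ±5% tolerance
75 × 100 = 7500 Ω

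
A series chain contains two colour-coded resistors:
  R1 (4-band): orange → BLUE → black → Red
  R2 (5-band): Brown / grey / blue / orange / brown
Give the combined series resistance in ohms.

186036 Ω

R1: orange, blue → 36; black ×1 → 36 Ω.
R2: brown, grey, blue → 186; orange ×10^3 → 186000 Ω.
Series: 36 + 186000 = 186036 Ω.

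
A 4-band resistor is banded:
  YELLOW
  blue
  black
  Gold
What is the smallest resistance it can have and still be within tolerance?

Yellow → 4 (first significant figure)
Blue → 6 (second significant figure)
Black → ×1 multiplier
Gold → ±5% tolerance
46 × 1 = 46 Ω
Smallest = 46 × (1 − 5/100) = 43.7 Ω.

43.7 Ω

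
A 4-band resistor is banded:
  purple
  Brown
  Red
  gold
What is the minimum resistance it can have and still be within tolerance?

6745 Ω

Violet → 7 (first significant figure)
Brown → 1 (second significant figure)
Red → ×10^2 multiplier
Gold → ±5% tolerance
71 × 100 = 7100 Ω
Minimum = 7100 × (1 − 5/100) = 6745 Ω.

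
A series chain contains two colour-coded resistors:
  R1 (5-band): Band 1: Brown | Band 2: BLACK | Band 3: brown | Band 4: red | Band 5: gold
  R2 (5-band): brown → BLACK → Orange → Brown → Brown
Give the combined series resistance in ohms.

R1: brown, black, brown → 101; red ×10^2 → 10100 Ω.
R2: brown, black, orange → 103; brown ×10 → 1030 Ω.
Series: 10100 + 1030 = 11130 Ω.

11130 Ω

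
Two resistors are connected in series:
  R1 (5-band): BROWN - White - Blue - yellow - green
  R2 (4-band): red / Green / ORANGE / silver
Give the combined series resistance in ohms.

R1: brown, white, blue → 196; yellow ×10^4 → 1960000 Ω.
R2: red, green → 25; orange ×10^3 → 25000 Ω.
Series: 1960000 + 25000 = 1985000 Ω.

1985000 Ω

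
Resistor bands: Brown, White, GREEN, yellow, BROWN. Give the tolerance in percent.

±1%

The last band, brown, is the tolerance band.
Brown corresponds to ±1%.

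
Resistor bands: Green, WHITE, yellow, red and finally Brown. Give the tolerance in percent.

The last band, brown, is the tolerance band.
Brown corresponds to ±1%.

±1%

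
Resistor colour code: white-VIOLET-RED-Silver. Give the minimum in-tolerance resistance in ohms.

8730 Ω

White → 9 (first significant figure)
Violet → 7 (second significant figure)
Red → ×10^2 multiplier
Silver → ±10% tolerance
97 × 100 = 9700 Ω
Minimum = 9700 × (1 − 10/100) = 8730 Ω.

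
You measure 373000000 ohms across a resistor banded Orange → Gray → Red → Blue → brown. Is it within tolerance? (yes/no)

Orange → 3 (first significant figure)
Grey → 8 (second significant figure)
Red → 2 (third significant figure)
Blue → ×10^6 multiplier
Brown → ±1% tolerance
382 × 1000000 = 382000000 Ω
Allowed range: 378180000 Ω to 385820000 Ω.
373000000 ohms lies outside that range.

no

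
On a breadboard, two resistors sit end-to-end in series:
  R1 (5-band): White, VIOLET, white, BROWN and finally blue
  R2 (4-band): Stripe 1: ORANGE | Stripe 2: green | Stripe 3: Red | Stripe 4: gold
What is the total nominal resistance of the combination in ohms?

R1: white, violet, white → 979; brown ×10 → 9790 Ω.
R2: orange, green → 35; red ×10^2 → 3500 Ω.
Series: 9790 + 3500 = 13290 Ω.

13290 Ω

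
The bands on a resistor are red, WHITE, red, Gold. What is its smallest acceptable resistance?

Red → 2 (first significant figure)
White → 9 (second significant figure)
Red → ×10^2 multiplier
Gold → ±5% tolerance
29 × 100 = 2900 Ω
Smallest = 2900 × (1 − 5/100) = 2755 Ω.

2755 Ω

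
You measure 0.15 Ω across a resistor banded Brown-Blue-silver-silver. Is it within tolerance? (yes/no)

yes

Brown → 1 (first significant figure)
Blue → 6 (second significant figure)
Silver → ×0.01 multiplier
Silver → ±10% tolerance
16 × 0.01 = 0.16 Ω
Allowed range: 0.144 Ω to 0.176 Ω.
0.15 Ω lies inside that range.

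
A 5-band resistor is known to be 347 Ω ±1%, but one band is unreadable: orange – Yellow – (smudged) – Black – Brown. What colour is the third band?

347 Ω = 347 × 10^0.
The third band gives digit 7 of the significand, and 7 is violet.

violet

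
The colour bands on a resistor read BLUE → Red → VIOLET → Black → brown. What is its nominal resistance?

Blue → 6 (first significant figure)
Red → 2 (second significant figure)
Violet → 7 (third significant figure)
Black → ×1 multiplier
627 × 1 = 627 Ω

627 Ω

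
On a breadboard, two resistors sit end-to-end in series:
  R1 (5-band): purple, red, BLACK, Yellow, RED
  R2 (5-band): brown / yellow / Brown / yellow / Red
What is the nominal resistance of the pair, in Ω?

8610000 Ω

R1: violet, red, black → 720; yellow ×10^4 → 7200000 Ω.
R2: brown, yellow, brown → 141; yellow ×10^4 → 1410000 Ω.
Series: 7200000 + 1410000 = 8610000 Ω.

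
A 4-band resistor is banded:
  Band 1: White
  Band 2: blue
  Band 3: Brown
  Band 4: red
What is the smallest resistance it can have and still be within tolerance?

White → 9 (first significant figure)
Blue → 6 (second significant figure)
Brown → ×10 multiplier
Red → ±2% tolerance
96 × 10 = 960 Ω
Smallest = 960 × (1 − 2/100) = 940.8 Ω.

940.8 Ω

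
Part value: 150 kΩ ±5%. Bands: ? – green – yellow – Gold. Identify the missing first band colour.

150000 Ω = 15 × 10^4.
The first band gives digit 1 of the significand, and 1 is brown.

brown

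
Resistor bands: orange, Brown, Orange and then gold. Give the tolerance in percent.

±5%

The last band, gold, is the tolerance band.
Gold corresponds to ±5%.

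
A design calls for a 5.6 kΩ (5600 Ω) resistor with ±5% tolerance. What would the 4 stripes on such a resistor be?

green, blue, red, gold

5600 Ω = 56 × 10^2.
5 → green
6 → blue
Multiplier 10^2 → red.
±5% tolerance → gold.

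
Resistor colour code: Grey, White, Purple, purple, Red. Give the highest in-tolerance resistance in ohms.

9149400000 Ω

Grey → 8 (first significant figure)
White → 9 (second significant figure)
Violet → 7 (third significant figure)
Violet → ×10^7 multiplier
Red → ±2% tolerance
897 × 10000000 = 8970000000 Ω
Highest = 8970000000 × (1 + 2/100) = 9149400000 Ω.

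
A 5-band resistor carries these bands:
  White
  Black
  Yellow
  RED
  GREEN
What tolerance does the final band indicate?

±0.5%

The last band, green, is the tolerance band.
Green corresponds to ±0.5%.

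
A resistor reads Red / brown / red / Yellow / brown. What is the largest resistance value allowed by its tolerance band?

2141200 Ω

Red → 2 (first significant figure)
Brown → 1 (second significant figure)
Red → 2 (third significant figure)
Yellow → ×10^4 multiplier
Brown → ±1% tolerance
212 × 10000 = 2120000 Ω
Largest = 2120000 × (1 + 1/100) = 2141200 Ω.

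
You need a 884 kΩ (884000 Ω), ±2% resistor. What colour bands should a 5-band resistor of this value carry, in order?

884000 Ω = 884 × 10^3.
8 → grey
8 → grey
4 → yellow
Multiplier 10^3 → orange.
±2% tolerance → red.

grey, grey, yellow, orange, red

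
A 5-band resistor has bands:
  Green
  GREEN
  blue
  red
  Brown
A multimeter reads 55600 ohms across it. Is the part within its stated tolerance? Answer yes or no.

Green → 5 (first significant figure)
Green → 5 (second significant figure)
Blue → 6 (third significant figure)
Red → ×10^2 multiplier
Brown → ±1% tolerance
556 × 100 = 55600 Ω
Allowed range: 55044 Ω to 56156 Ω.
55600 ohms lies inside that range.

yes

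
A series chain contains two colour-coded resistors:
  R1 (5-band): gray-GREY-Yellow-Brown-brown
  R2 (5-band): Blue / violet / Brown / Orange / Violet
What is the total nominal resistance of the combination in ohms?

679840 Ω

R1: grey, grey, yellow → 884; brown ×10 → 8840 Ω.
R2: blue, violet, brown → 671; orange ×10^3 → 671000 Ω.
Series: 8840 + 671000 = 679840 Ω.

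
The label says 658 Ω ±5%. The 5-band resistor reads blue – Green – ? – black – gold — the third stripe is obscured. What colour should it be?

grey

658 Ω = 658 × 10^0.
The third band gives digit 8 of the significand, and 8 is grey.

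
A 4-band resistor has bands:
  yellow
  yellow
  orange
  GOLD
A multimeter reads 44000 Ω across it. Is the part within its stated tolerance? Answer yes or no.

Yellow → 4 (first significant figure)
Yellow → 4 (second significant figure)
Orange → ×10^3 multiplier
Gold → ±5% tolerance
44 × 1000 = 44000 Ω
Allowed range: 41800 Ω to 46200 Ω.
44000 Ω lies inside that range.

yes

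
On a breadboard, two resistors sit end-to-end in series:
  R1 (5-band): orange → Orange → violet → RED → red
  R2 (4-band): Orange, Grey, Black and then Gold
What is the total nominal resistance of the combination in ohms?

R1: orange, orange, violet → 337; red ×10^2 → 33700 Ω.
R2: orange, grey → 38; black ×1 → 38 Ω.
Series: 33700 + 38 = 33738 Ω.

33738 Ω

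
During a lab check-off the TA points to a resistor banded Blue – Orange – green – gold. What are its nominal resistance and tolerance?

6300000 Ω ±5%

Blue → 6 (first significant figure)
Orange → 3 (second significant figure)
Green → ×10^5 multiplier
Gold → ±5% tolerance
63 × 100000 = 6300000 Ω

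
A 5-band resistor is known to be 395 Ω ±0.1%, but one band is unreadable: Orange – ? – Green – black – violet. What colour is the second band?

395 Ω = 395 × 10^0.
The second band gives digit 9 of the significand, and 9 is white.

white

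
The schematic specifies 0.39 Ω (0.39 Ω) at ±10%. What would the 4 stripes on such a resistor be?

orange, white, silver, silver

0.39 Ω = 39 × 10^-2.
3 → orange
9 → white
Multiplier 10^-2 → silver.
±10% tolerance → silver.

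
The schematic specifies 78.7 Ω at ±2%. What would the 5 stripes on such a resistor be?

78.7 Ω = 787 × 10^-1.
7 → violet
8 → grey
7 → violet
Multiplier 10^-1 → gold.
±2% tolerance → red.

violet, grey, violet, gold, red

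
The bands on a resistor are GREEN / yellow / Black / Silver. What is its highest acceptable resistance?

Green → 5 (first significant figure)
Yellow → 4 (second significant figure)
Black → ×1 multiplier
Silver → ±10% tolerance
54 × 1 = 54 Ω
Highest = 54 × (1 + 10/100) = 59.4 Ω.

59.4 Ω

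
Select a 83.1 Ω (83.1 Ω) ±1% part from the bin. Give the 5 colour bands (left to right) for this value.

grey, orange, brown, gold, brown

83.1 Ω = 831 × 10^-1.
8 → grey
3 → orange
1 → brown
Multiplier 10^-1 → gold.
±1% tolerance → brown.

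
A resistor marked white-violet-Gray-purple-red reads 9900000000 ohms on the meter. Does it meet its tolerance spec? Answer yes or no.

White → 9 (first significant figure)
Violet → 7 (second significant figure)
Grey → 8 (third significant figure)
Violet → ×10^7 multiplier
Red → ±2% tolerance
978 × 10000000 = 9780000000 Ω
Allowed range: 9584400000 Ω to 9975600000 Ω.
9900000000 ohms lies inside that range.

yes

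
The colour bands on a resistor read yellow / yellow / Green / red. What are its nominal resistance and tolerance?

4400000 Ω ±2%

Yellow → 4 (first significant figure)
Yellow → 4 (second significant figure)
Green → ×10^5 multiplier
Red → ±2% tolerance
44 × 100000 = 4400000 Ω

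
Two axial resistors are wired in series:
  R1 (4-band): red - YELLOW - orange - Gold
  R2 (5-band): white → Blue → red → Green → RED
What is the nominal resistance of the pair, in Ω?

R1: red, yellow → 24; orange ×10^3 → 24000 Ω.
R2: white, blue, red → 962; green ×10^5 → 96200000 Ω.
Series: 24000 + 96200000 = 96224000 Ω.

96224000 Ω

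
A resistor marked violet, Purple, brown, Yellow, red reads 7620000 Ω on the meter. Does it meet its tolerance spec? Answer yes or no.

Violet → 7 (first significant figure)
Violet → 7 (second significant figure)
Brown → 1 (third significant figure)
Yellow → ×10^4 multiplier
Red → ±2% tolerance
771 × 10000 = 7710000 Ω
Allowed range: 7555800 Ω to 7864200 Ω.
7620000 Ω lies inside that range.

yes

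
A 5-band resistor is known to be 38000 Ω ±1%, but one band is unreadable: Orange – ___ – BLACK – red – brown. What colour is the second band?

38000 Ω = 380 × 10^2.
The second band gives digit 8 of the significand, and 8 is grey.

grey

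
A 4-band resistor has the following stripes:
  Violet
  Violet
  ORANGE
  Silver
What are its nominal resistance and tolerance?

Violet → 7 (first significant figure)
Violet → 7 (second significant figure)
Orange → ×10^3 multiplier
Silver → ±10% tolerance
77 × 1000 = 77000 Ω

77000 Ω ±10%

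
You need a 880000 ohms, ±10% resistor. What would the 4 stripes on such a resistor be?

grey, grey, yellow, silver

880000 Ω = 88 × 10^4.
8 → grey
8 → grey
Multiplier 10^4 → yellow.
±10% tolerance → silver.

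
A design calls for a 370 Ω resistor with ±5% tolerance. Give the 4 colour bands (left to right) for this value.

370 Ω = 37 × 10^1.
3 → orange
7 → violet
Multiplier 10^1 → brown.
±5% tolerance → gold.

orange, violet, brown, gold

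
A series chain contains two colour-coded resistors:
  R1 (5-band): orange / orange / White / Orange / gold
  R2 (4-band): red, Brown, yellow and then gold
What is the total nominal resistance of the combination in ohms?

R1: orange, orange, white → 339; orange ×10^3 → 339000 Ω.
R2: red, brown → 21; yellow ×10^4 → 210000 Ω.
Series: 339000 + 210000 = 549000 Ω.

549000 Ω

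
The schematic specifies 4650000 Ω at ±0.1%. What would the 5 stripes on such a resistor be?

yellow, blue, green, yellow, violet

4650000 Ω = 465 × 10^4.
4 → yellow
6 → blue
5 → green
Multiplier 10^4 → yellow.
±0.1% tolerance → violet.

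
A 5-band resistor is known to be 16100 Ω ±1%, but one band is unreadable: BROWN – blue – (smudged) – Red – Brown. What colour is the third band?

brown

16100 Ω = 161 × 10^2.
The third band gives digit 1 of the significand, and 1 is brown.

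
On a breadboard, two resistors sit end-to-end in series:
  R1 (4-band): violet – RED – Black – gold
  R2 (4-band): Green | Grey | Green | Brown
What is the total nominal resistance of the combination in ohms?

R1: violet, red → 72; black ×1 → 72 Ω.
R2: green, grey → 58; green ×10^5 → 5800000 Ω.
Series: 72 + 5800000 = 5800072 Ω.

5800072 Ω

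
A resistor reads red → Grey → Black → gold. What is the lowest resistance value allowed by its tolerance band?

26.6 Ω

Red → 2 (first significant figure)
Grey → 8 (second significant figure)
Black → ×1 multiplier
Gold → ±5% tolerance
28 × 1 = 28 Ω
Lowest = 28 × (1 − 5/100) = 26.6 Ω.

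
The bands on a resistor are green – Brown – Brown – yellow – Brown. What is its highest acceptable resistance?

Green → 5 (first significant figure)
Brown → 1 (second significant figure)
Brown → 1 (third significant figure)
Yellow → ×10^4 multiplier
Brown → ±1% tolerance
511 × 10000 = 5110000 Ω
Highest = 5110000 × (1 + 1/100) = 5161100 Ω.

5161100 Ω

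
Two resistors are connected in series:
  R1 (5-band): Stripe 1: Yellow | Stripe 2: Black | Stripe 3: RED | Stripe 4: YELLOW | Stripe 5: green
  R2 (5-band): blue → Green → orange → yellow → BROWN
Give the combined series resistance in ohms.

R1: yellow, black, red → 402; yellow ×10^4 → 4020000 Ω.
R2: blue, green, orange → 653; yellow ×10^4 → 6530000 Ω.
Series: 4020000 + 6530000 = 10550000 Ω.

10550000 Ω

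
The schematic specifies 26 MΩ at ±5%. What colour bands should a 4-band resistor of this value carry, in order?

26000000 Ω = 26 × 10^6.
2 → red
6 → blue
Multiplier 10^6 → blue.
±5% tolerance → gold.

red, blue, blue, gold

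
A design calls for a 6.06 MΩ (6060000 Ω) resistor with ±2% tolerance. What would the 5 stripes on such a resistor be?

blue, black, blue, yellow, red

6060000 Ω = 606 × 10^4.
6 → blue
0 → black
6 → blue
Multiplier 10^4 → yellow.
±2% tolerance → red.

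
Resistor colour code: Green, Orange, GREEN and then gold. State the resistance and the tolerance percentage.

5300000 Ω ±5%

Green → 5 (first significant figure)
Orange → 3 (second significant figure)
Green → ×10^5 multiplier
Gold → ±5% tolerance
53 × 100000 = 5300000 Ω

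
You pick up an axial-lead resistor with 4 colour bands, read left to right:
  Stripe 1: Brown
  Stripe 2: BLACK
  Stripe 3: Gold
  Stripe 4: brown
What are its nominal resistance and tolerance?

1 Ω ±1%

Brown → 1 (first significant figure)
Black → 0 (second significant figure)
Gold → ×0.1 multiplier
Brown → ±1% tolerance
10 × 0.1 = 1 Ω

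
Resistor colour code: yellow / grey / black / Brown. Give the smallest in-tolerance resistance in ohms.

Yellow → 4 (first significant figure)
Grey → 8 (second significant figure)
Black → ×1 multiplier
Brown → ±1% tolerance
48 × 1 = 48 Ω
Smallest = 48 × (1 − 1/100) = 47.52 Ω.

47.52 Ω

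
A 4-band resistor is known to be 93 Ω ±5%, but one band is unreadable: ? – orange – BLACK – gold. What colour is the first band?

93 Ω = 93 × 10^0.
The first band gives digit 9 of the significand, and 9 is white.

white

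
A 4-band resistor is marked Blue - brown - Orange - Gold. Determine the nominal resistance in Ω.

61000 Ω

Blue → 6 (first significant figure)
Brown → 1 (second significant figure)
Orange → ×10^3 multiplier
61 × 1000 = 61000 Ω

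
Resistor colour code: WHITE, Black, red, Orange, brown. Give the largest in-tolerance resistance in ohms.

911020 Ω

White → 9 (first significant figure)
Black → 0 (second significant figure)
Red → 2 (third significant figure)
Orange → ×10^3 multiplier
Brown → ±1% tolerance
902 × 1000 = 902000 Ω
Largest = 902000 × (1 + 1/100) = 911020 Ω.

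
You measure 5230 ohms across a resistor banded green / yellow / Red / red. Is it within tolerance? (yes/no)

Green → 5 (first significant figure)
Yellow → 4 (second significant figure)
Red → ×10^2 multiplier
Red → ±2% tolerance
54 × 100 = 5400 Ω
Allowed range: 5292 Ω to 5508 Ω.
5230 ohms lies outside that range.

no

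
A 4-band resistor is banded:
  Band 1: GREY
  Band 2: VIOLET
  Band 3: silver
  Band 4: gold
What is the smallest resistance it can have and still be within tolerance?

Grey → 8 (first significant figure)
Violet → 7 (second significant figure)
Silver → ×0.01 multiplier
Gold → ±5% tolerance
87 × 0.01 = 0.87 Ω
Smallest = 0.87 × (1 − 5/100) = 0.8265 Ω.

0.8265 Ω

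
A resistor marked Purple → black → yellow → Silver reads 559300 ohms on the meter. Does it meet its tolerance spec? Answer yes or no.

no

Violet → 7 (first significant figure)
Black → 0 (second significant figure)
Yellow → ×10^4 multiplier
Silver → ±10% tolerance
70 × 10000 = 700000 Ω
Allowed range: 630000 Ω to 770000 Ω.
559300 ohms lies outside that range.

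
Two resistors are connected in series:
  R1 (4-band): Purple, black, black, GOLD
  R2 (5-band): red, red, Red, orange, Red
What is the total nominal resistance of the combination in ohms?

222070 Ω

R1: violet, black → 70; black ×1 → 70 Ω.
R2: red, red, red → 222; orange ×10^3 → 222000 Ω.
Series: 70 + 222000 = 222070 Ω.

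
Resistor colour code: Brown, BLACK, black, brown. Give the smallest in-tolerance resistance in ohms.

Brown → 1 (first significant figure)
Black → 0 (second significant figure)
Black → ×1 multiplier
Brown → ±1% tolerance
10 × 1 = 10 Ω
Smallest = 10 × (1 − 1/100) = 9.9 Ω.

9.9 Ω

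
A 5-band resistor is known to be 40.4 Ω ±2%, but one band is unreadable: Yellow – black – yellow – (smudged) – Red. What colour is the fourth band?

gold

40.4 Ω = 404 × 10^-1.
The fourth band is the multiplier, 10^-1, which is gold.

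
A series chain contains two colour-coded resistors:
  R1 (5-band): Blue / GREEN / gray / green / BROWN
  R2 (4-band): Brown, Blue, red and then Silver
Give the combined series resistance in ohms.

R1: blue, green, grey → 658; green ×10^5 → 65800000 Ω.
R2: brown, blue → 16; red ×10^2 → 1600 Ω.
Series: 65800000 + 1600 = 65801600 Ω.

65801600 Ω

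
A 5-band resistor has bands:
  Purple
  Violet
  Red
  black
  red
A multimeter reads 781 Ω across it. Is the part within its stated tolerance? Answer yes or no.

yes

Violet → 7 (first significant figure)
Violet → 7 (second significant figure)
Red → 2 (third significant figure)
Black → ×1 multiplier
Red → ±2% tolerance
772 × 1 = 772 Ω
Allowed range: 756.56 Ω to 787.44 Ω.
781 Ω lies inside that range.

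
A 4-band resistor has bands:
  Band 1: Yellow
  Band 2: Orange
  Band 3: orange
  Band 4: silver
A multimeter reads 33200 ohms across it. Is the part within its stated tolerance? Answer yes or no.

no

Yellow → 4 (first significant figure)
Orange → 3 (second significant figure)
Orange → ×10^3 multiplier
Silver → ±10% tolerance
43 × 1000 = 43000 Ω
Allowed range: 38700 Ω to 47300 Ω.
33200 ohms lies outside that range.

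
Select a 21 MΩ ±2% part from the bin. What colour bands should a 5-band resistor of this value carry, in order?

red, brown, black, green, red

21000000 Ω = 210 × 10^5.
2 → red
1 → brown
0 → black
Multiplier 10^5 → green.
±2% tolerance → red.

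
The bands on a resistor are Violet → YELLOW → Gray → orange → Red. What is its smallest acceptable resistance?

Violet → 7 (first significant figure)
Yellow → 4 (second significant figure)
Grey → 8 (third significant figure)
Orange → ×10^3 multiplier
Red → ±2% tolerance
748 × 1000 = 748000 Ω
Smallest = 748000 × (1 − 2/100) = 733040 Ω.

733040 Ω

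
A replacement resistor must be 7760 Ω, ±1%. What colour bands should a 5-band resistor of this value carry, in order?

7760 Ω = 776 × 10^1.
7 → violet
7 → violet
6 → blue
Multiplier 10^1 → brown.
±1% tolerance → brown.

violet, violet, blue, brown, brown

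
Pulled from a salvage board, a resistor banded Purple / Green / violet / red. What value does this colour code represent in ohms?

Violet → 7 (first significant figure)
Green → 5 (second significant figure)
Violet → ×10^7 multiplier
75 × 10000000 = 750000000 Ω

750000000 Ω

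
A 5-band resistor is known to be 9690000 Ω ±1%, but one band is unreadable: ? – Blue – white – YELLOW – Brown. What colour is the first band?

9690000 Ω = 969 × 10^4.
The first band gives digit 9 of the significand, and 9 is white.

white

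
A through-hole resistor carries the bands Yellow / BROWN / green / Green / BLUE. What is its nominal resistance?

Yellow → 4 (first significant figure)
Brown → 1 (second significant figure)
Green → 5 (third significant figure)
Green → ×10^5 multiplier
415 × 100000 = 41500000 Ω

41500000 Ω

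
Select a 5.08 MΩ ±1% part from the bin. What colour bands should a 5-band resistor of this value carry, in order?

green, black, grey, yellow, brown

5080000 Ω = 508 × 10^4.
5 → green
0 → black
8 → grey
Multiplier 10^4 → yellow.
±1% tolerance → brown.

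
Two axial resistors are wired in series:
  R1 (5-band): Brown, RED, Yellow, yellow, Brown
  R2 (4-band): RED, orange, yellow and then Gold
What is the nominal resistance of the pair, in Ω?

R1: brown, red, yellow → 124; yellow ×10^4 → 1240000 Ω.
R2: red, orange → 23; yellow ×10^4 → 230000 Ω.
Series: 1240000 + 230000 = 1470000 Ω.

1470000 Ω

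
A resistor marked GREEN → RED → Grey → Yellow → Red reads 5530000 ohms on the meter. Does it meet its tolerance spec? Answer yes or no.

Green → 5 (first significant figure)
Red → 2 (second significant figure)
Grey → 8 (third significant figure)
Yellow → ×10^4 multiplier
Red → ±2% tolerance
528 × 10000 = 5280000 Ω
Allowed range: 5174400 Ω to 5385600 Ω.
5530000 ohms lies outside that range.

no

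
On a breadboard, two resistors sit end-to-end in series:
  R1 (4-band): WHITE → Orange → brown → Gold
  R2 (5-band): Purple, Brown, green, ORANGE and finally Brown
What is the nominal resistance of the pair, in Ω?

R1: white, orange → 93; brown ×10 → 930 Ω.
R2: violet, brown, green → 715; orange ×10^3 → 715000 Ω.
Series: 930 + 715000 = 715930 Ω.

715930 Ω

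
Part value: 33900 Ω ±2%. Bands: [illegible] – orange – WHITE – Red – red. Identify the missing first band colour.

orange

33900 Ω = 339 × 10^2.
The first band gives digit 3 of the significand, and 3 is orange.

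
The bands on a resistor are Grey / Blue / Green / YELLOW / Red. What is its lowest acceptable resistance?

Grey → 8 (first significant figure)
Blue → 6 (second significant figure)
Green → 5 (third significant figure)
Yellow → ×10^4 multiplier
Red → ±2% tolerance
865 × 10000 = 8650000 Ω
Lowest = 8650000 × (1 − 2/100) = 8477000 Ω.

8477000 Ω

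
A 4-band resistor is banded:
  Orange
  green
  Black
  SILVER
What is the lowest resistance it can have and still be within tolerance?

31.5 Ω

Orange → 3 (first significant figure)
Green → 5 (second significant figure)
Black → ×1 multiplier
Silver → ±10% tolerance
35 × 1 = 35 Ω
Lowest = 35 × (1 − 10/100) = 31.5 Ω.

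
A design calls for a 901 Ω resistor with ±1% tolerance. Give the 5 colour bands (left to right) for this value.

white, black, brown, black, brown

901 Ω = 901 × 10^0.
9 → white
0 → black
1 → brown
Multiplier 10^0 → black.
±1% tolerance → brown.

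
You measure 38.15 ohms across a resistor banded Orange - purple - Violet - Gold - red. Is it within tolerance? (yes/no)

Orange → 3 (first significant figure)
Violet → 7 (second significant figure)
Violet → 7 (third significant figure)
Gold → ×0.1 multiplier
Red → ±2% tolerance
377 × 0.1 = 37.7 Ω
Allowed range: 36.946 Ω to 38.454 Ω.
38.15 ohms lies inside that range.

yes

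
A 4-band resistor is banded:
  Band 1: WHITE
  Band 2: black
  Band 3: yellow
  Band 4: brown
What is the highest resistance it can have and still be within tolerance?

White → 9 (first significant figure)
Black → 0 (second significant figure)
Yellow → ×10^4 multiplier
Brown → ±1% tolerance
90 × 10000 = 900000 Ω
Highest = 900000 × (1 + 1/100) = 909000 Ω.

909000 Ω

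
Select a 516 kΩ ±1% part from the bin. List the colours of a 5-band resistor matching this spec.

516000 Ω = 516 × 10^3.
5 → green
1 → brown
6 → blue
Multiplier 10^3 → orange.
±1% tolerance → brown.

green, brown, blue, orange, brown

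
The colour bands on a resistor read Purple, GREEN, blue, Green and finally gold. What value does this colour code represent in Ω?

Violet → 7 (first significant figure)
Green → 5 (second significant figure)
Blue → 6 (third significant figure)
Green → ×10^5 multiplier
756 × 100000 = 75600000 Ω

75600000 Ω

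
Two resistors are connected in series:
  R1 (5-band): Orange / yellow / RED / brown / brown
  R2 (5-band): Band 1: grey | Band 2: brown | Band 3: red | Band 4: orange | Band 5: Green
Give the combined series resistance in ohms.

815420 Ω

R1: orange, yellow, red → 342; brown ×10 → 3420 Ω.
R2: grey, brown, red → 812; orange ×10^3 → 812000 Ω.
Series: 3420 + 812000 = 815420 Ω.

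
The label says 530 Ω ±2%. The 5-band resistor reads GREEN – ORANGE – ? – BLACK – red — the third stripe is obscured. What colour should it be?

black

530 Ω = 530 × 10^0.
The third band gives digit 0 of the significand, and 0 is black.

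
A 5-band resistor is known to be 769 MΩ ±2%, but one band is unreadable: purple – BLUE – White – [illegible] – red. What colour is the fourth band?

blue

769000000 Ω = 769 × 10^6.
The fourth band is the multiplier, 10^6, which is blue.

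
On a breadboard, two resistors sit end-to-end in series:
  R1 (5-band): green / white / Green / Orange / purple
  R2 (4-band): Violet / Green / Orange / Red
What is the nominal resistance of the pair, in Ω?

R1: green, white, green → 595; orange ×10^3 → 595000 Ω.
R2: violet, green → 75; orange ×10^3 → 75000 Ω.
Series: 595000 + 75000 = 670000 Ω.

670000 Ω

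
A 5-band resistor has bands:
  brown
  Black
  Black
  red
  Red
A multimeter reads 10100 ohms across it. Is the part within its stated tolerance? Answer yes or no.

Brown → 1 (first significant figure)
Black → 0 (second significant figure)
Black → 0 (third significant figure)
Red → ×10^2 multiplier
Red → ±2% tolerance
100 × 100 = 10000 Ω
Allowed range: 9800 Ω to 10200 Ω.
10100 ohms lies inside that range.

yes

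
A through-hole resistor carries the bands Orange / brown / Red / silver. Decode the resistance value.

Orange → 3 (first significant figure)
Brown → 1 (second significant figure)
Red → ×10^2 multiplier
31 × 100 = 3100 Ω

3100 Ω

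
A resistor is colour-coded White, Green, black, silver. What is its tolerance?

The last band, silver, is the tolerance band.
Silver corresponds to ±10%.

±10%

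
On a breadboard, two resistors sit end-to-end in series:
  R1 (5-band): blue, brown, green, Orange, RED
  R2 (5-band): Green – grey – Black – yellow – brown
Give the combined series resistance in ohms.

R1: blue, brown, green → 615; orange ×10^3 → 615000 Ω.
R2: green, grey, black → 580; yellow ×10^4 → 5800000 Ω.
Series: 615000 + 5800000 = 6415000 Ω.

6415000 Ω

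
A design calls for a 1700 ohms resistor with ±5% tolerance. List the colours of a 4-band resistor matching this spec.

1700 Ω = 17 × 10^2.
1 → brown
7 → violet
Multiplier 10^2 → red.
±5% tolerance → gold.

brown, violet, red, gold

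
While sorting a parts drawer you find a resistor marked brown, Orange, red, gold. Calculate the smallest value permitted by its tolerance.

Brown → 1 (first significant figure)
Orange → 3 (second significant figure)
Red → ×10^2 multiplier
Gold → ±5% tolerance
13 × 100 = 1300 Ω
Smallest = 1300 × (1 − 5/100) = 1235 Ω.

1235 Ω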